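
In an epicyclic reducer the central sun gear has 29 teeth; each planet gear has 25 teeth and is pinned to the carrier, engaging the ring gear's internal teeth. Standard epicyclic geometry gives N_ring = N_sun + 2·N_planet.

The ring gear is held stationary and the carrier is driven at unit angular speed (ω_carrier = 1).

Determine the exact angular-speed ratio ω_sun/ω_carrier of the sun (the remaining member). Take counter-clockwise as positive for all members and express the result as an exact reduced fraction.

108/29

N_ring = 29 + 2·25 = 79
29(ω_s−ω_c) = −79(ω_r−ω_c),  ω_r=0, ω_c=1
ω_s = 1 − (79/29)(0−1) = 108/29
ω_s/ω_c = 108/29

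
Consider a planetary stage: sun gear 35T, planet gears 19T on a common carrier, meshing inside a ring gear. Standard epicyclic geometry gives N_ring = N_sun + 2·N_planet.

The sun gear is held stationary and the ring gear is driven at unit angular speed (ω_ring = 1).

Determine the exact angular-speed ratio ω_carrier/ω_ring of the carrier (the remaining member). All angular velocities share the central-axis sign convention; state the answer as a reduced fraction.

N_ring = 35 + 2·19 = 73
35(ω_s−ω_c) = −73(ω_r−ω_c),  ω_s=0, ω_r=1
35(0−ω_c) = −73(1−ω_c)  ⇒  108ω_c = 73  ⇒  ω_c = 73/108
ω_c/ω_r = 73/108

73/108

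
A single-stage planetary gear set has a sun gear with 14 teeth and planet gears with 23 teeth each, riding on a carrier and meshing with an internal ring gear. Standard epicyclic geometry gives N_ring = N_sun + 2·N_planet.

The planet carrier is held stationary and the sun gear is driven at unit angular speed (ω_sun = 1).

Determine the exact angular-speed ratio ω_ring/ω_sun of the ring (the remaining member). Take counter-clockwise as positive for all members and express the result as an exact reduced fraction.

-7/30

N_ring = 14 + 2·23 = 60
14(ω_s−ω_c) = −60(ω_r−ω_c),  ω_c=0, ω_s=1
ω_r = 0 − (14/60)(1−0) = -7/30
ω_r/ω_s = -7/30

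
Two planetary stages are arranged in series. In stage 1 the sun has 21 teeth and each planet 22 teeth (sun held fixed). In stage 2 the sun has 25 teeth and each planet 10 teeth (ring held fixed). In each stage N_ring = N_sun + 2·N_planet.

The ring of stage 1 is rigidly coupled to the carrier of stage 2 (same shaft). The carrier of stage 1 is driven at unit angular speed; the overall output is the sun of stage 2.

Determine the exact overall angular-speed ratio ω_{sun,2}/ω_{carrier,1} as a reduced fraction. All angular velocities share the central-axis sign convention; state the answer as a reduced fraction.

1204/325

Stage 1: N_ring = 21 + 2·22 = 65
Stage 1: 21(ω_s−ω_c) = −65(ω_r−ω_c),  ω_s=0, ω_c=1
Stage 1: ω_r = 1 − (21/65)(0−1) = 86/65
  ⇒ ω_r¹/ω_c¹ = 86/65
Stage 2: N_ring = 25 + 2·10 = 45
Stage 2: 25(ω_s−ω_c) = −45(ω_r−ω_c),  ω_r=0, ω_c=1
Stage 2: ω_s = 1 − (45/25)(0−1) = 14/5
  ⇒ ω_s²/ω_c² = 14/5
Coupling ω_c² = ω_r¹ ⇒ overall = 86/65 × 14/5 = 1204/325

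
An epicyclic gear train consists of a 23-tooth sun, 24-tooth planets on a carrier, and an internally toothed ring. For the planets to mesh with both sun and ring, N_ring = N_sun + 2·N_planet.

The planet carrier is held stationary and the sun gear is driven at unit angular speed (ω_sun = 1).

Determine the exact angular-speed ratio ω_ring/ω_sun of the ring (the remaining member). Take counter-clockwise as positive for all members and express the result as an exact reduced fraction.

-23/71

N_ring = 23 + 2·24 = 71
23(ω_s−ω_c) = −71(ω_r−ω_c),  ω_c=0, ω_s=1
ω_r = 0 − (23/71)(1−0) = -23/71
ω_r/ω_s = -23/71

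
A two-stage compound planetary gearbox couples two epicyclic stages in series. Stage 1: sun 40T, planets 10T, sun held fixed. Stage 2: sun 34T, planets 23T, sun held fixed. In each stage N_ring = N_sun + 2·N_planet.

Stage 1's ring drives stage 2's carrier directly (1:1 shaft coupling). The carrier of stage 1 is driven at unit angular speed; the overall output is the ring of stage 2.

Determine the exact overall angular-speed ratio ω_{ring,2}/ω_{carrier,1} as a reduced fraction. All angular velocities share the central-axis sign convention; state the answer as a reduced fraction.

Stage 1: N_ring = 40 + 2·10 = 60
Stage 1: 40(ω_s−ω_c) = −60(ω_r−ω_c),  ω_s=0, ω_c=1
Stage 1: ω_r = 1 − (40/60)(0−1) = 5/3
  ⇒ ω_r¹/ω_c¹ = 5/3
Stage 2: N_ring = 34 + 2·23 = 80
Stage 2: 34(ω_s−ω_c) = −80(ω_r−ω_c),  ω_s=0, ω_c=1
Stage 2: ω_r = 1 − (34/80)(0−1) = 57/40
  ⇒ ω_r²/ω_c² = 57/40
Coupling ω_c² = ω_r¹ ⇒ overall = 5/3 × 57/40 = 19/8

19/8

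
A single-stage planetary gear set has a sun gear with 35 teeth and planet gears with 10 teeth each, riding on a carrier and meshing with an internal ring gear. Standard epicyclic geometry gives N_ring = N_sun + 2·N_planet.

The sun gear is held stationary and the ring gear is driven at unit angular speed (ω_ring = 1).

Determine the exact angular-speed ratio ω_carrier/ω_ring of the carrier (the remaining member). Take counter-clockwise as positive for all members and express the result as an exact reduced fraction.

N_ring = 35 + 2·10 = 55
35(ω_s−ω_c) = −55(ω_r−ω_c),  ω_s=0, ω_r=1
35(0−ω_c) = −55(1−ω_c)  ⇒  90ω_c = 55  ⇒  ω_c = 11/18
ω_c/ω_r = 11/18

11/18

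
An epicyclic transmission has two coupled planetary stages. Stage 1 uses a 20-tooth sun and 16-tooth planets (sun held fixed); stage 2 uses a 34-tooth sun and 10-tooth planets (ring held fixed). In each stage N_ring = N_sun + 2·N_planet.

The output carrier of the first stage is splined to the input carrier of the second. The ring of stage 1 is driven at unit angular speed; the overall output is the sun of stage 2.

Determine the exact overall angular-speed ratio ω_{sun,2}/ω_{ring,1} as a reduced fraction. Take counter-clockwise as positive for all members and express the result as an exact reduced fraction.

286/153

Stage 1: N_ring = 20 + 2·16 = 52
Stage 1: 20(ω_s−ω_c) = −52(ω_r−ω_c),  ω_s=0, ω_r=1
Stage 1: 20(0−ω_c) = −52(1−ω_c)  ⇒  72ω_c = 52  ⇒  ω_c = 13/18
  ⇒ ω_c¹/ω_r¹ = 13/18
Stage 2: N_ring = 34 + 2·10 = 54
Stage 2: 34(ω_s−ω_c) = −54(ω_r−ω_c),  ω_r=0, ω_c=1
Stage 2: ω_s = 1 − (54/34)(0−1) = 44/17
  ⇒ ω_s²/ω_c² = 44/17
Coupling ω_c² = ω_c¹ ⇒ overall = 13/18 × 44/17 = 286/153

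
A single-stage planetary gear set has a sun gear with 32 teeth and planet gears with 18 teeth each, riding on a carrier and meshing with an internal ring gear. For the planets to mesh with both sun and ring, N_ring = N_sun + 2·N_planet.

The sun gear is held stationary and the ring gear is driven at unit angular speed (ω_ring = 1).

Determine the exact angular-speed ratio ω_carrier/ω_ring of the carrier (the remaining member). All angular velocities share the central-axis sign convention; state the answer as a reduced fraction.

N_ring = 32 + 2·18 = 68
32(ω_s−ω_c) = −68(ω_r−ω_c),  ω_s=0, ω_r=1
32(0−ω_c) = −68(1−ω_c)  ⇒  100ω_c = 68  ⇒  ω_c = 17/25
ω_c/ω_r = 17/25

17/25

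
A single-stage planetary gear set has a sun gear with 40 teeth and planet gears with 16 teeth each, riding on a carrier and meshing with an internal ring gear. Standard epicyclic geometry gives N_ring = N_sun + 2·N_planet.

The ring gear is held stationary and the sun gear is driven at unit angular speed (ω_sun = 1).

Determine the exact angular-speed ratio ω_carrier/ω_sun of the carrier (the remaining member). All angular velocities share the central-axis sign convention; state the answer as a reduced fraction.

5/14

N_ring = 40 + 2·16 = 72
40(ω_s−ω_c) = −72(ω_r−ω_c),  ω_r=0, ω_s=1
40(1−ω_c) = −72(0−ω_c)  ⇒  112ω_c = 40  ⇒  ω_c = 5/14
ω_c/ω_s = 5/14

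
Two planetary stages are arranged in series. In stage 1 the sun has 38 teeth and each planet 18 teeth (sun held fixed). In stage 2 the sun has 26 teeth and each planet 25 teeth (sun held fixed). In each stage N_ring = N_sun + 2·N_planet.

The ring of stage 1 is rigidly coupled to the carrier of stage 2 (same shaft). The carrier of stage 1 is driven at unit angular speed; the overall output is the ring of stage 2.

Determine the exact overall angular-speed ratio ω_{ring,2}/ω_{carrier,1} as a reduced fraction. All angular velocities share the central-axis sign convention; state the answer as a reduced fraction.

Stage 1: N_ring = 38 + 2·18 = 74
Stage 1: 38(ω_s−ω_c) = −74(ω_r−ω_c),  ω_s=0, ω_c=1
Stage 1: ω_r = 1 − (38/74)(0−1) = 56/37
  ⇒ ω_r¹/ω_c¹ = 56/37
Stage 2: N_ring = 26 + 2·25 = 76
Stage 2: 26(ω_s−ω_c) = −76(ω_r−ω_c),  ω_s=0, ω_c=1
Stage 2: ω_r = 1 − (26/76)(0−1) = 51/38
  ⇒ ω_r²/ω_c² = 51/38
Coupling ω_c² = ω_r¹ ⇒ overall = 56/37 × 51/38 = 1428/703

1428/703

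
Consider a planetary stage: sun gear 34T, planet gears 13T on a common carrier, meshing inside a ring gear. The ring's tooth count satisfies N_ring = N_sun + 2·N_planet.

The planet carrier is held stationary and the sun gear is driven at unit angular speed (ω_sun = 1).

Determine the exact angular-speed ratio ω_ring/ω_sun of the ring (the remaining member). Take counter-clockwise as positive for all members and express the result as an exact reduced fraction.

-17/30

N_ring = 34 + 2·13 = 60
34(ω_s−ω_c) = −60(ω_r−ω_c),  ω_c=0, ω_s=1
ω_r = 0 − (34/60)(1−0) = -17/30
ω_r/ω_s = -17/30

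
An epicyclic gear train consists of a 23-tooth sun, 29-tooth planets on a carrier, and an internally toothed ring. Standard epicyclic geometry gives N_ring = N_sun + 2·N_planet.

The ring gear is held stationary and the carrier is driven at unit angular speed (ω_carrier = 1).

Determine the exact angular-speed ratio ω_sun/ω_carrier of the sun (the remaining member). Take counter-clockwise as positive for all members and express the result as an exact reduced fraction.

N_ring = 23 + 2·29 = 81
23(ω_s−ω_c) = −81(ω_r−ω_c),  ω_r=0, ω_c=1
ω_s = 1 − (81/23)(0−1) = 104/23
ω_s/ω_c = 104/23

104/23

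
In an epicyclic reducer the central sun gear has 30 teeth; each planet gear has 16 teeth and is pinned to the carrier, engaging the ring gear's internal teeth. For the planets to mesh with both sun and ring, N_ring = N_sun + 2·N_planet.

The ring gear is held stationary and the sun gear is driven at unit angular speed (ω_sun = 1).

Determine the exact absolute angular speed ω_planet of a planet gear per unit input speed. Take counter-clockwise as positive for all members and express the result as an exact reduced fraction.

-15/16

N_ring = 30 + 2·16 = 62
30(ω_s−ω_c) = −62(ω_r−ω_c),  ω_r=0, ω_s=1
30(1−ω_c) = −62(0−ω_c)  ⇒  92ω_c = 30  ⇒  ω_c = 15/46
sun–planet: 30·(1−15/46) = −16·(ω_p−ω_c)  ⇒  ω_p−ω_c = −(30/16)·(31/46) = -465/368
ω_p = 15/46 − 465/368 = -15/16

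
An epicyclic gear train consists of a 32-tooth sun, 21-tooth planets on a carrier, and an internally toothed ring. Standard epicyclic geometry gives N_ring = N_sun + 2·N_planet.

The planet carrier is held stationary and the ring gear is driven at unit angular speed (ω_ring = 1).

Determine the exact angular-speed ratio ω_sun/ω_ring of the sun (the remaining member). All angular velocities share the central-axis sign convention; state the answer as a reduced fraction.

N_ring = 32 + 2·21 = 74
32(ω_s−ω_c) = −74(ω_r−ω_c),  ω_c=0, ω_r=1
ω_s = 0 − (74/32)(1−0) = -37/16
ω_s/ω_r = -37/16

-37/16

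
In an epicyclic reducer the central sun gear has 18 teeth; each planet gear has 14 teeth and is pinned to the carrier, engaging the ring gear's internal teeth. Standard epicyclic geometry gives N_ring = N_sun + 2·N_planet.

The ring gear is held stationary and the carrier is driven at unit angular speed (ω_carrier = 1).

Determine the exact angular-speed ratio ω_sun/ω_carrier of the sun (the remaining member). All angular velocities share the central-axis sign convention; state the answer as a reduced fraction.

N_ring = 18 + 2·14 = 46
18(ω_s−ω_c) = −46(ω_r−ω_c),  ω_r=0, ω_c=1
ω_s = 1 − (46/18)(0−1) = 32/9
ω_s/ω_c = 32/9

32/9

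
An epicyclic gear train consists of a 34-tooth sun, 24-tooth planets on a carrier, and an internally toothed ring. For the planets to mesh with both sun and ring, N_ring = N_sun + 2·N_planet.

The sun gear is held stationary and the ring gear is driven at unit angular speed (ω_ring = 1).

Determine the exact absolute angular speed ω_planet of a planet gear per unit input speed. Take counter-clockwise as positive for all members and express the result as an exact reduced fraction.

41/24

N_ring = 34 + 2·24 = 82
34(ω_s−ω_c) = −82(ω_r−ω_c),  ω_s=0, ω_r=1
34(0−ω_c) = −82(1−ω_c)  ⇒  116ω_c = 82  ⇒  ω_c = 41/58
sun–planet: 34·(0−41/58) = −24·(ω_p−ω_c)  ⇒  ω_p−ω_c = −(34/24)·(-41/58) = 697/696
ω_p = 41/58 + 697/696 = 41/24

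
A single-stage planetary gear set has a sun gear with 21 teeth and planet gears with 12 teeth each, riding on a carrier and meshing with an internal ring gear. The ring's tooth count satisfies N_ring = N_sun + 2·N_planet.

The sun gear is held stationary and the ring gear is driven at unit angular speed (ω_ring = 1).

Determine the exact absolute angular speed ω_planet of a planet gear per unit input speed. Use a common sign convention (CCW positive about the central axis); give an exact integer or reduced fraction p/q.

15/8

N_ring = 21 + 2·12 = 45
21(ω_s−ω_c) = −45(ω_r−ω_c),  ω_s=0, ω_r=1
21(0−ω_c) = −45(1−ω_c)  ⇒  66ω_c = 45  ⇒  ω_c = 15/22
sun–planet: 21·(0−15/22) = −12·(ω_p−ω_c)  ⇒  ω_p−ω_c = −(21/12)·(-15/22) = 105/88
ω_p = 15/22 + 105/88 = 15/8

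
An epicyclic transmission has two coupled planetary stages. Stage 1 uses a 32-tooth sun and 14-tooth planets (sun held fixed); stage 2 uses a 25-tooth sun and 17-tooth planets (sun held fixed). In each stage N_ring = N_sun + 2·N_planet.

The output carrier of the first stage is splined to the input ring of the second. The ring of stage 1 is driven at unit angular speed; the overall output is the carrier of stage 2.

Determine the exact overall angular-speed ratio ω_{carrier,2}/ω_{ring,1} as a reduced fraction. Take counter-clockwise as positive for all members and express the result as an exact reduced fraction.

Stage 1: N_ring = 32 + 2·14 = 60
Stage 1: 32(ω_s−ω_c) = −60(ω_r−ω_c),  ω_s=0, ω_r=1
Stage 1: 32(0−ω_c) = −60(1−ω_c)  ⇒  92ω_c = 60  ⇒  ω_c = 15/23
  ⇒ ω_c¹/ω_r¹ = 15/23
Stage 2: N_ring = 25 + 2·17 = 59
Stage 2: 25(ω_s−ω_c) = −59(ω_r−ω_c),  ω_s=0, ω_r=1
Stage 2: 25(0−ω_c) = −59(1−ω_c)  ⇒  84ω_c = 59  ⇒  ω_c = 59/84
  ⇒ ω_c²/ω_r² = 59/84
Coupling ω_r² = ω_c¹ ⇒ overall = 15/23 × 59/84 = 295/644

295/644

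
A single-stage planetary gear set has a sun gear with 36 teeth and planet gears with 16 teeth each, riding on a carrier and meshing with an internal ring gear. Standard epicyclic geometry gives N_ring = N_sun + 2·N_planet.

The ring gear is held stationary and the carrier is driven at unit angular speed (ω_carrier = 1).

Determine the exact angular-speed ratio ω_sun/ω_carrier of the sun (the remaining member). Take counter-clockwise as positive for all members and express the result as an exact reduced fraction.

26/9

N_ring = 36 + 2·16 = 68
36(ω_s−ω_c) = −68(ω_r−ω_c),  ω_r=0, ω_c=1
ω_s = 1 − (68/36)(0−1) = 26/9
ω_s/ω_c = 26/9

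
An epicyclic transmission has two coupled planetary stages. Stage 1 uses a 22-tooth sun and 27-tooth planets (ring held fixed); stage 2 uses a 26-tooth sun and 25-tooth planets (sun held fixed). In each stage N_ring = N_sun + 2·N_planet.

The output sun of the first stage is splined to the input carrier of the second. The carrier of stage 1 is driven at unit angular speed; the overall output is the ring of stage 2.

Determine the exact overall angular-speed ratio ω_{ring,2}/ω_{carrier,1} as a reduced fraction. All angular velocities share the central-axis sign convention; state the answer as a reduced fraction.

2499/418

Stage 1: N_ring = 22 + 2·27 = 76
Stage 1: 22(ω_s−ω_c) = −76(ω_r−ω_c),  ω_r=0, ω_c=1
Stage 1: ω_s = 1 − (76/22)(0−1) = 49/11
  ⇒ ω_s¹/ω_c¹ = 49/11
Stage 2: N_ring = 26 + 2·25 = 76
Stage 2: 26(ω_s−ω_c) = −76(ω_r−ω_c),  ω_s=0, ω_c=1
Stage 2: ω_r = 1 − (26/76)(0−1) = 51/38
  ⇒ ω_r²/ω_c² = 51/38
Coupling ω_c² = ω_s¹ ⇒ overall = 49/11 × 51/38 = 2499/418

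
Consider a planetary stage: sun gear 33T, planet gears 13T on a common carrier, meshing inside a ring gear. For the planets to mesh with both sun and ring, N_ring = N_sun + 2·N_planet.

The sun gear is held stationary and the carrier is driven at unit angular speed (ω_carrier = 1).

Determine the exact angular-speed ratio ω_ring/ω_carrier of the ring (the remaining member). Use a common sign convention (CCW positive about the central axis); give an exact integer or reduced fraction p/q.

N_ring = 33 + 2·13 = 59
33(ω_s−ω_c) = −59(ω_r−ω_c),  ω_s=0, ω_c=1
ω_r = 1 − (33/59)(0−1) = 92/59
ω_r/ω_c = 92/59

92/59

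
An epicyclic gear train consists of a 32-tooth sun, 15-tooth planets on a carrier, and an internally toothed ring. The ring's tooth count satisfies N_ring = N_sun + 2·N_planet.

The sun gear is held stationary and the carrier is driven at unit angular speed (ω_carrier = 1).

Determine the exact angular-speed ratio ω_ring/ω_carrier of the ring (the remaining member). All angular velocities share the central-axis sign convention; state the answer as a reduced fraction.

47/31

N_ring = 32 + 2·15 = 62
32(ω_s−ω_c) = −62(ω_r−ω_c),  ω_s=0, ω_c=1
ω_r = 1 − (32/62)(0−1) = 47/31
ω_r/ω_c = 47/31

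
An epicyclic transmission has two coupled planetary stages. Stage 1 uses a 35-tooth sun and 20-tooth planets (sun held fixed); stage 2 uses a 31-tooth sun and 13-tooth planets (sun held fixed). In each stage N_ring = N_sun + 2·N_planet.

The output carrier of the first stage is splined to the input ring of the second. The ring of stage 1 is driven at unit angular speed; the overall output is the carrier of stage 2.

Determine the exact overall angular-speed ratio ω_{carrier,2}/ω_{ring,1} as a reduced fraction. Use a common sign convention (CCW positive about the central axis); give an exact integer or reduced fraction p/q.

855/1936

Stage 1: N_ring = 35 + 2·20 = 75
Stage 1: 35(ω_s−ω_c) = −75(ω_r−ω_c),  ω_s=0, ω_r=1
Stage 1: 35(0−ω_c) = −75(1−ω_c)  ⇒  110ω_c = 75  ⇒  ω_c = 15/22
  ⇒ ω_c¹/ω_r¹ = 15/22
Stage 2: N_ring = 31 + 2·13 = 57
Stage 2: 31(ω_s−ω_c) = −57(ω_r−ω_c),  ω_s=0, ω_r=1
Stage 2: 31(0−ω_c) = −57(1−ω_c)  ⇒  88ω_c = 57  ⇒  ω_c = 57/88
  ⇒ ω_c²/ω_r² = 57/88
Coupling ω_r² = ω_c¹ ⇒ overall = 15/22 × 57/88 = 855/1936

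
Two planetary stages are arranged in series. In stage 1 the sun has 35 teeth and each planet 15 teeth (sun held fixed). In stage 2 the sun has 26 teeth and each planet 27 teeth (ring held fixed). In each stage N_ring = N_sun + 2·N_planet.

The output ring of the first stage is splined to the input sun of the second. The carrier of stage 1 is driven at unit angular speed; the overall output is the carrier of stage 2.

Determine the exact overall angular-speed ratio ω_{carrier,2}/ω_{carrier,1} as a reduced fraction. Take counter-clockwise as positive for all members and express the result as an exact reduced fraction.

20/53

Stage 1: N_ring = 35 + 2·15 = 65
Stage 1: 35(ω_s−ω_c) = −65(ω_r−ω_c),  ω_s=0, ω_c=1
Stage 1: ω_r = 1 − (35/65)(0−1) = 20/13
  ⇒ ω_r¹/ω_c¹ = 20/13
Stage 2: N_ring = 26 + 2·27 = 80
Stage 2: 26(ω_s−ω_c) = −80(ω_r−ω_c),  ω_r=0, ω_s=1
Stage 2: 26(1−ω_c) = −80(0−ω_c)  ⇒  106ω_c = 26  ⇒  ω_c = 13/53
  ⇒ ω_c²/ω_s² = 13/53
Coupling ω_s² = ω_r¹ ⇒ overall = 20/13 × 13/53 = 20/53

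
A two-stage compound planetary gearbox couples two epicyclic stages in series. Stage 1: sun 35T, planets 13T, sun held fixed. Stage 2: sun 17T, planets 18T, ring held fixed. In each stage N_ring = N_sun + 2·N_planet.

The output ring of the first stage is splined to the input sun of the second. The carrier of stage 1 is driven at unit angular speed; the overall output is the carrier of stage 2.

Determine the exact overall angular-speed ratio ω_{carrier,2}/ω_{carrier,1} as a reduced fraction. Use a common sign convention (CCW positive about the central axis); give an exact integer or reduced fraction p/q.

Stage 1: N_ring = 35 + 2·13 = 61
Stage 1: 35(ω_s−ω_c) = −61(ω_r−ω_c),  ω_s=0, ω_c=1
Stage 1: ω_r = 1 − (35/61)(0−1) = 96/61
  ⇒ ω_r¹/ω_c¹ = 96/61
Stage 2: N_ring = 17 + 2·18 = 53
Stage 2: 17(ω_s−ω_c) = −53(ω_r−ω_c),  ω_r=0, ω_s=1
Stage 2: 17(1−ω_c) = −53(0−ω_c)  ⇒  70ω_c = 17  ⇒  ω_c = 17/70
  ⇒ ω_c²/ω_s² = 17/70
Coupling ω_s² = ω_r¹ ⇒ overall = 96/61 × 17/70 = 816/2135

816/2135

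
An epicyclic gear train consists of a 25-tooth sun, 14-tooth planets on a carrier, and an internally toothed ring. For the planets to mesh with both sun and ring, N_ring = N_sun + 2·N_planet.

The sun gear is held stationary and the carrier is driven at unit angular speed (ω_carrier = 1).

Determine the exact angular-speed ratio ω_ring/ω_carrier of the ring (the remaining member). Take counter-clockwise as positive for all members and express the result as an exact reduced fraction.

N_ring = 25 + 2·14 = 53
25(ω_s−ω_c) = −53(ω_r−ω_c),  ω_s=0, ω_c=1
ω_r = 1 − (25/53)(0−1) = 78/53
ω_r/ω_c = 78/53

78/53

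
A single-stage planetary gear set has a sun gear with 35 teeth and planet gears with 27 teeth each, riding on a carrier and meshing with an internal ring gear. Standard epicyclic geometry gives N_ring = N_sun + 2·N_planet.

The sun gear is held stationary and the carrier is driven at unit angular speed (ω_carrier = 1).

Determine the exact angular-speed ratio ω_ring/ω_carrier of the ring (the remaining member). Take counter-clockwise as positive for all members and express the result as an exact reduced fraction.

124/89

N_ring = 35 + 2·27 = 89
35(ω_s−ω_c) = −89(ω_r−ω_c),  ω_s=0, ω_c=1
ω_r = 1 − (35/89)(0−1) = 124/89
ω_r/ω_c = 124/89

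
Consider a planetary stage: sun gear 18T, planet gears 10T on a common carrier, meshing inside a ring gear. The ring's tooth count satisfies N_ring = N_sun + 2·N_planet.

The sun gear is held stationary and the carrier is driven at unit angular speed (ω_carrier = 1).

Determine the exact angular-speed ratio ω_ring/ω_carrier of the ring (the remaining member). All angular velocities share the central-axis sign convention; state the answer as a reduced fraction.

28/19

N_ring = 18 + 2·10 = 38
18(ω_s−ω_c) = −38(ω_r−ω_c),  ω_s=0, ω_c=1
ω_r = 1 − (18/38)(0−1) = 28/19
ω_r/ω_c = 28/19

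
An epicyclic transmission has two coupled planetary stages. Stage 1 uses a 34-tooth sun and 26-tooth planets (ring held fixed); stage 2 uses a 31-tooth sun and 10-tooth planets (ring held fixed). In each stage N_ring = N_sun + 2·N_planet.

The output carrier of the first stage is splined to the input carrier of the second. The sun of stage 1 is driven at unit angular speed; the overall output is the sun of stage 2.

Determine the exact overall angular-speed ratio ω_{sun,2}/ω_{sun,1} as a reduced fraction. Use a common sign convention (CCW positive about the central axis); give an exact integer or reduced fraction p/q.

Stage 1: N_ring = 34 + 2·26 = 86
Stage 1: 34(ω_s−ω_c) = −86(ω_r−ω_c),  ω_r=0, ω_s=1
Stage 1: 34(1−ω_c) = −86(0−ω_c)  ⇒  120ω_c = 34  ⇒  ω_c = 17/60
  ⇒ ω_c¹/ω_s¹ = 17/60
Stage 2: N_ring = 31 + 2·10 = 51
Stage 2: 31(ω_s−ω_c) = −51(ω_r−ω_c),  ω_r=0, ω_c=1
Stage 2: ω_s = 1 − (51/31)(0−1) = 82/31
  ⇒ ω_s²/ω_c² = 82/31
Coupling ω_c² = ω_c¹ ⇒ overall = 17/60 × 82/31 = 697/930

697/930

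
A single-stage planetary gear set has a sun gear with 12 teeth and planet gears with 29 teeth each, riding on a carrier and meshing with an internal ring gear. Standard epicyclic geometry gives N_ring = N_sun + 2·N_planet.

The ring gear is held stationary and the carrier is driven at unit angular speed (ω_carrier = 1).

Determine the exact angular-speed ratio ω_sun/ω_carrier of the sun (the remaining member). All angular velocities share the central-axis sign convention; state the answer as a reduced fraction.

41/6

N_ring = 12 + 2·29 = 70
12(ω_s−ω_c) = −70(ω_r−ω_c),  ω_r=0, ω_c=1
ω_s = 1 − (70/12)(0−1) = 41/6
ω_s/ω_c = 41/6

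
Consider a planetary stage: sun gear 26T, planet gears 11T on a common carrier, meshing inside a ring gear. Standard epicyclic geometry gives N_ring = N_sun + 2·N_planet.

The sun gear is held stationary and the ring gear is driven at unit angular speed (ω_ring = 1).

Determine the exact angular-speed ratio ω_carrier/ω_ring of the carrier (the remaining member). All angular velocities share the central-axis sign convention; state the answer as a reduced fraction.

24/37

N_ring = 26 + 2·11 = 48
26(ω_s−ω_c) = −48(ω_r−ω_c),  ω_s=0, ω_r=1
26(0−ω_c) = −48(1−ω_c)  ⇒  74ω_c = 48  ⇒  ω_c = 24/37
ω_c/ω_r = 24/37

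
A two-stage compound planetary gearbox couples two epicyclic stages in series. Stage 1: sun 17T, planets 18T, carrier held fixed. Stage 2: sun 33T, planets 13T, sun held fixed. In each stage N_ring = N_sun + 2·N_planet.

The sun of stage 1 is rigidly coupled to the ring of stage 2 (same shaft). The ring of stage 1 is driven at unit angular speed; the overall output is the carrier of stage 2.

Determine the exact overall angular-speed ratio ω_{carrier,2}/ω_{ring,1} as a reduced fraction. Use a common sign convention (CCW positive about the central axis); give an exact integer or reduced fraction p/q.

Stage 1: N_ring = 17 + 2·18 = 53
Stage 1: 17(ω_s−ω_c) = −53(ω_r−ω_c),  ω_c=0, ω_r=1
Stage 1: ω_s = 0 − (53/17)(1−0) = -53/17
  ⇒ ω_s¹/ω_r¹ = -53/17
Stage 2: N_ring = 33 + 2·13 = 59
Stage 2: 33(ω_s−ω_c) = −59(ω_r−ω_c),  ω_s=0, ω_r=1
Stage 2: 33(0−ω_c) = −59(1−ω_c)  ⇒  92ω_c = 59  ⇒  ω_c = 59/92
  ⇒ ω_c²/ω_r² = 59/92
Coupling ω_r² = ω_s¹ ⇒ overall = -53/17 × 59/92 = -3127/1564

-3127/1564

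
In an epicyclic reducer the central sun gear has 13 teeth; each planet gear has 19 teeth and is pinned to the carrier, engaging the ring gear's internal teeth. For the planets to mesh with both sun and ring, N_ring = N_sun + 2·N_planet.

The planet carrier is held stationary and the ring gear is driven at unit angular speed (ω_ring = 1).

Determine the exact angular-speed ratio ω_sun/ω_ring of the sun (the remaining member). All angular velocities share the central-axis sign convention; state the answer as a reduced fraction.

N_ring = 13 + 2·19 = 51
13(ω_s−ω_c) = −51(ω_r−ω_c),  ω_c=0, ω_r=1
ω_s = 0 − (51/13)(1−0) = -51/13
ω_s/ω_r = -51/13

-51/13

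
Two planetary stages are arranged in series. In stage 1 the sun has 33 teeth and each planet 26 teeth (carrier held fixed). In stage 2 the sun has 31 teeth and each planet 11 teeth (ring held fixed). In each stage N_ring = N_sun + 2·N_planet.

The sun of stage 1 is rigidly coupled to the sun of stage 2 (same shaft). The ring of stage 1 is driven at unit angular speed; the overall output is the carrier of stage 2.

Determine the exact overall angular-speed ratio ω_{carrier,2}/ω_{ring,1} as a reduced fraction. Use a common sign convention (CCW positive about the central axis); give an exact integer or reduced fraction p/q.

-2635/2772

Stage 1: N_ring = 33 + 2·26 = 85
Stage 1: 33(ω_s−ω_c) = −85(ω_r−ω_c),  ω_c=0, ω_r=1
Stage 1: ω_s = 0 − (85/33)(1−0) = -85/33
  ⇒ ω_s¹/ω_r¹ = -85/33
Stage 2: N_ring = 31 + 2·11 = 53
Stage 2: 31(ω_s−ω_c) = −53(ω_r−ω_c),  ω_r=0, ω_s=1
Stage 2: 31(1−ω_c) = −53(0−ω_c)  ⇒  84ω_c = 31  ⇒  ω_c = 31/84
  ⇒ ω_c²/ω_s² = 31/84
Coupling ω_s² = ω_s¹ ⇒ overall = -85/33 × 31/84 = -2635/2772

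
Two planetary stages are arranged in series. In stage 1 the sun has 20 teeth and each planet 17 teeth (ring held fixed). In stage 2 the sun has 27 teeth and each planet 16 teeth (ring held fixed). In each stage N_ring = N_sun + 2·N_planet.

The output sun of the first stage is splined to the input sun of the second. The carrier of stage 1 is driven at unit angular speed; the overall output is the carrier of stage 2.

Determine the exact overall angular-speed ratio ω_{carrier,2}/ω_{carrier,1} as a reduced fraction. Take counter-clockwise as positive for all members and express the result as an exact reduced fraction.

Stage 1: N_ring = 20 + 2·17 = 54
Stage 1: 20(ω_s−ω_c) = −54(ω_r−ω_c),  ω_r=0, ω_c=1
Stage 1: ω_s = 1 − (54/20)(0−1) = 37/10
  ⇒ ω_s¹/ω_c¹ = 37/10
Stage 2: N_ring = 27 + 2·16 = 59
Stage 2: 27(ω_s−ω_c) = −59(ω_r−ω_c),  ω_r=0, ω_s=1
Stage 2: 27(1−ω_c) = −59(0−ω_c)  ⇒  86ω_c = 27  ⇒  ω_c = 27/86
  ⇒ ω_c²/ω_s² = 27/86
Coupling ω_s² = ω_s¹ ⇒ overall = 37/10 × 27/86 = 999/860

999/860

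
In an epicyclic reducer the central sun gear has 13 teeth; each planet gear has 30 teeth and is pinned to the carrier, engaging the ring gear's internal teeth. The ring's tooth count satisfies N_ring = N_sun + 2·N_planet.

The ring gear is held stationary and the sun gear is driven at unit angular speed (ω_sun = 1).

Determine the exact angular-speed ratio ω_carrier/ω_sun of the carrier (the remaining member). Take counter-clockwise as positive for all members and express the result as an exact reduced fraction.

13/86

N_ring = 13 + 2·30 = 73
13(ω_s−ω_c) = −73(ω_r−ω_c),  ω_r=0, ω_s=1
13(1−ω_c) = −73(0−ω_c)  ⇒  86ω_c = 13  ⇒  ω_c = 13/86
ω_c/ω_s = 13/86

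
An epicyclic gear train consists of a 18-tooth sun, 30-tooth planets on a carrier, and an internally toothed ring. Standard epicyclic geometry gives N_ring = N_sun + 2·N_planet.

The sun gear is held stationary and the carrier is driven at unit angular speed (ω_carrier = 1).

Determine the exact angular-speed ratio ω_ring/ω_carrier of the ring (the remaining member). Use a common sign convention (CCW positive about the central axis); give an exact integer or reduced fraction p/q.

16/13

N_ring = 18 + 2·30 = 78
18(ω_s−ω_c) = −78(ω_r−ω_c),  ω_s=0, ω_c=1
ω_r = 1 − (18/78)(0−1) = 16/13
ω_r/ω_c = 16/13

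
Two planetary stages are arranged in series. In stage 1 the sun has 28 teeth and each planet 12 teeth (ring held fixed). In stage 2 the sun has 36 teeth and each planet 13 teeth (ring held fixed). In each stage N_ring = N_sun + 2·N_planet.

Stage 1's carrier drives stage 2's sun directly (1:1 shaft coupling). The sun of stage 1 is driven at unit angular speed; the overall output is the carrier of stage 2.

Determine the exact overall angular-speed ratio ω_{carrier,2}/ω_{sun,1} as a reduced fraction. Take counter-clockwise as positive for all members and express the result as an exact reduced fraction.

Stage 1: N_ring = 28 + 2·12 = 52
Stage 1: 28(ω_s−ω_c) = −52(ω_r−ω_c),  ω_r=0, ω_s=1
Stage 1: 28(1−ω_c) = −52(0−ω_c)  ⇒  80ω_c = 28  ⇒  ω_c = 7/20
  ⇒ ω_c¹/ω_s¹ = 7/20
Stage 2: N_ring = 36 + 2·13 = 62
Stage 2: 36(ω_s−ω_c) = −62(ω_r−ω_c),  ω_r=0, ω_s=1
Stage 2: 36(1−ω_c) = −62(0−ω_c)  ⇒  98ω_c = 36  ⇒  ω_c = 18/49
  ⇒ ω_c²/ω_s² = 18/49
Coupling ω_s² = ω_c¹ ⇒ overall = 7/20 × 18/49 = 9/70

9/70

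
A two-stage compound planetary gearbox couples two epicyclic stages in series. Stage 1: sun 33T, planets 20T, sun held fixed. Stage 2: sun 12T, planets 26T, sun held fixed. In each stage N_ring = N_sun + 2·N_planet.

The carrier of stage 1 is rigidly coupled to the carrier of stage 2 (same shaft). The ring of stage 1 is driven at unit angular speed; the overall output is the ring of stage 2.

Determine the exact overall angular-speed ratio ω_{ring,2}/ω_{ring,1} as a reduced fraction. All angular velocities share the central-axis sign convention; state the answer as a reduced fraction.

Stage 1: N_ring = 33 + 2·20 = 73
Stage 1: 33(ω_s−ω_c) = −73(ω_r−ω_c),  ω_s=0, ω_r=1
Stage 1: 33(0−ω_c) = −73(1−ω_c)  ⇒  106ω_c = 73  ⇒  ω_c = 73/106
  ⇒ ω_c¹/ω_r¹ = 73/106
Stage 2: N_ring = 12 + 2·26 = 64
Stage 2: 12(ω_s−ω_c) = −64(ω_r−ω_c),  ω_s=0, ω_c=1
Stage 2: ω_r = 1 − (12/64)(0−1) = 19/16
  ⇒ ω_r²/ω_c² = 19/16
Coupling ω_c² = ω_c¹ ⇒ overall = 73/106 × 19/16 = 1387/1696

1387/1696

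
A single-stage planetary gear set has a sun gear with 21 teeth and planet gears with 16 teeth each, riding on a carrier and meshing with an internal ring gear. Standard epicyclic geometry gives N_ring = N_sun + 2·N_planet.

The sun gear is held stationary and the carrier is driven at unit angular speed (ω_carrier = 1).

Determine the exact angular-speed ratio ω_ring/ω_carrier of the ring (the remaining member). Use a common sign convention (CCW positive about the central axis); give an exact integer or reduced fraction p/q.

74/53

N_ring = 21 + 2·16 = 53
21(ω_s−ω_c) = −53(ω_r−ω_c),  ω_s=0, ω_c=1
ω_r = 1 − (21/53)(0−1) = 74/53
ω_r/ω_c = 74/53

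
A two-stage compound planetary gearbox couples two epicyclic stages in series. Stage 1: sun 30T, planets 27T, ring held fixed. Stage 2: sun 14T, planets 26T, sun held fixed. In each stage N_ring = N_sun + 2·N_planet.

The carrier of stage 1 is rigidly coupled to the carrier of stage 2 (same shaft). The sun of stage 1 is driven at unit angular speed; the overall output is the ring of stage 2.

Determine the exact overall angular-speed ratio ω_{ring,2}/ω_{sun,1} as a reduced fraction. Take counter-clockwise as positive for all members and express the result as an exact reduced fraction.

Stage 1: N_ring = 30 + 2·27 = 84
Stage 1: 30(ω_s−ω_c) = −84(ω_r−ω_c),  ω_r=0, ω_s=1
Stage 1: 30(1−ω_c) = −84(0−ω_c)  ⇒  114ω_c = 30  ⇒  ω_c = 5/19
  ⇒ ω_c¹/ω_s¹ = 5/19
Stage 2: N_ring = 14 + 2·26 = 66
Stage 2: 14(ω_s−ω_c) = −66(ω_r−ω_c),  ω_s=0, ω_c=1
Stage 2: ω_r = 1 − (14/66)(0−1) = 40/33
  ⇒ ω_r²/ω_c² = 40/33
Coupling ω_c² = ω_c¹ ⇒ overall = 5/19 × 40/33 = 200/627

200/627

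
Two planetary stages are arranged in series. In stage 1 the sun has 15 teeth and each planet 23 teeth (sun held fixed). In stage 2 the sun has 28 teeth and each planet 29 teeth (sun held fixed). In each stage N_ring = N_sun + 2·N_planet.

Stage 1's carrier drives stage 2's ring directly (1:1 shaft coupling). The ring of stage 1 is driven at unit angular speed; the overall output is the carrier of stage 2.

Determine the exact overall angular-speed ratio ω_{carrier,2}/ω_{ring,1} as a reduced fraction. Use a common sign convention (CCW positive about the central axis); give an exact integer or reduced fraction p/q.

Stage 1: N_ring = 15 + 2·23 = 61
Stage 1: 15(ω_s−ω_c) = −61(ω_r−ω_c),  ω_s=0, ω_r=1
Stage 1: 15(0−ω_c) = −61(1−ω_c)  ⇒  76ω_c = 61  ⇒  ω_c = 61/76
  ⇒ ω_c¹/ω_r¹ = 61/76
Stage 2: N_ring = 28 + 2·29 = 86
Stage 2: 28(ω_s−ω_c) = −86(ω_r−ω_c),  ω_s=0, ω_r=1
Stage 2: 28(0−ω_c) = −86(1−ω_c)  ⇒  114ω_c = 86  ⇒  ω_c = 43/57
  ⇒ ω_c²/ω_r² = 43/57
Coupling ω_r² = ω_c¹ ⇒ overall = 61/76 × 43/57 = 2623/4332

2623/4332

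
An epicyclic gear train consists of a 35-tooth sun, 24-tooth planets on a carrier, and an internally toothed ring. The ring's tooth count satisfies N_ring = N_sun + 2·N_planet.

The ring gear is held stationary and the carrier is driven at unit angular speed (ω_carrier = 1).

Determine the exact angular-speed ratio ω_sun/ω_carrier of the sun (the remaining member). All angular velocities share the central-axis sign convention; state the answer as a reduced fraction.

118/35

N_ring = 35 + 2·24 = 83
35(ω_s−ω_c) = −83(ω_r−ω_c),  ω_r=0, ω_c=1
ω_s = 1 − (83/35)(0−1) = 118/35
ω_s/ω_c = 118/35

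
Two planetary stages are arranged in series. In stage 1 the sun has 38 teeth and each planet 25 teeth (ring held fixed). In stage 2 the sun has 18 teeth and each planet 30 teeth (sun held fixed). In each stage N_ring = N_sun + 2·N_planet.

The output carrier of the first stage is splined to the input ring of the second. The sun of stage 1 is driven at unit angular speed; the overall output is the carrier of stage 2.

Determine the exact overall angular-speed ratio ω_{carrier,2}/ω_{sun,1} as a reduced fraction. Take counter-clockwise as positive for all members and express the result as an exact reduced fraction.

247/1008

Stage 1: N_ring = 38 + 2·25 = 88
Stage 1: 38(ω_s−ω_c) = −88(ω_r−ω_c),  ω_r=0, ω_s=1
Stage 1: 38(1−ω_c) = −88(0−ω_c)  ⇒  126ω_c = 38  ⇒  ω_c = 19/63
  ⇒ ω_c¹/ω_s¹ = 19/63
Stage 2: N_ring = 18 + 2·30 = 78
Stage 2: 18(ω_s−ω_c) = −78(ω_r−ω_c),  ω_s=0, ω_r=1
Stage 2: 18(0−ω_c) = −78(1−ω_c)  ⇒  96ω_c = 78  ⇒  ω_c = 13/16
  ⇒ ω_c²/ω_r² = 13/16
Coupling ω_r² = ω_c¹ ⇒ overall = 19/63 × 13/16 = 247/1008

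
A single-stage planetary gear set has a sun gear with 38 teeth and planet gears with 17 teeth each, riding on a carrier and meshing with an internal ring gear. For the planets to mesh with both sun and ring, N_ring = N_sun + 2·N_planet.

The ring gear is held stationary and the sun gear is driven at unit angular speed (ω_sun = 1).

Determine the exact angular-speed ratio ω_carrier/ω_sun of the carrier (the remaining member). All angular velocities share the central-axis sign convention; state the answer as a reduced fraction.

19/55

N_ring = 38 + 2·17 = 72
38(ω_s−ω_c) = −72(ω_r−ω_c),  ω_r=0, ω_s=1
38(1−ω_c) = −72(0−ω_c)  ⇒  110ω_c = 38  ⇒  ω_c = 19/55
ω_c/ω_s = 19/55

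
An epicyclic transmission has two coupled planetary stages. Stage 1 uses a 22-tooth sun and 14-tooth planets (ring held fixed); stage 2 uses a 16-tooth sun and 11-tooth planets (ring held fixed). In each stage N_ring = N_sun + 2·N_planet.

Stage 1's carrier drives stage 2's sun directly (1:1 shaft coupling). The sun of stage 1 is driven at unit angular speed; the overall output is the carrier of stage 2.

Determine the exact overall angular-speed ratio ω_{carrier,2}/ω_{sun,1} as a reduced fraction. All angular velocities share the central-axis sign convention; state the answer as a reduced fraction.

22/243

Stage 1: N_ring = 22 + 2·14 = 50
Stage 1: 22(ω_s−ω_c) = −50(ω_r−ω_c),  ω_r=0, ω_s=1
Stage 1: 22(1−ω_c) = −50(0−ω_c)  ⇒  72ω_c = 22  ⇒  ω_c = 11/36
  ⇒ ω_c¹/ω_s¹ = 11/36
Stage 2: N_ring = 16 + 2·11 = 38
Stage 2: 16(ω_s−ω_c) = −38(ω_r−ω_c),  ω_r=0, ω_s=1
Stage 2: 16(1−ω_c) = −38(0−ω_c)  ⇒  54ω_c = 16  ⇒  ω_c = 8/27
  ⇒ ω_c²/ω_s² = 8/27
Coupling ω_s² = ω_c¹ ⇒ overall = 11/36 × 8/27 = 22/243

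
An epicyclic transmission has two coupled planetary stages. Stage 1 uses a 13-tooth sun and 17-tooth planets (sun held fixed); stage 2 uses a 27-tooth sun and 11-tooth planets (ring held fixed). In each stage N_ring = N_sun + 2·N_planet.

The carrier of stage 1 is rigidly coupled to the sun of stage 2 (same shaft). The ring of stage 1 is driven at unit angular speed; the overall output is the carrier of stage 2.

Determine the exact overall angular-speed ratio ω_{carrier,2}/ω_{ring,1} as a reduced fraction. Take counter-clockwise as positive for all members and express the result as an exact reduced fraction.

423/1520

Stage 1: N_ring = 13 + 2·17 = 47
Stage 1: 13(ω_s−ω_c) = −47(ω_r−ω_c),  ω_s=0, ω_r=1
Stage 1: 13(0−ω_c) = −47(1−ω_c)  ⇒  60ω_c = 47  ⇒  ω_c = 47/60
  ⇒ ω_c¹/ω_r¹ = 47/60
Stage 2: N_ring = 27 + 2·11 = 49
Stage 2: 27(ω_s−ω_c) = −49(ω_r−ω_c),  ω_r=0, ω_s=1
Stage 2: 27(1−ω_c) = −49(0−ω_c)  ⇒  76ω_c = 27  ⇒  ω_c = 27/76
  ⇒ ω_c²/ω_s² = 27/76
Coupling ω_s² = ω_c¹ ⇒ overall = 47/60 × 27/76 = 423/1520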